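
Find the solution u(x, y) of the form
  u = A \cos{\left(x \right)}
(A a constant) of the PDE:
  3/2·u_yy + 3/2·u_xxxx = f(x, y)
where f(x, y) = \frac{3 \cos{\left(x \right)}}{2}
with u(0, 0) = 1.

Substitute the ansatz u = A \cos{\left(x \right)} into the left-hand side.
Derivatives of the ansatz:
  u_yy = 0
  u_xxxx = A \cos{\left(x \right)}
Term by term:
  3/2·u_yy = 0
  3/2·u_xxxx = \frac{3 A \cos{\left(x \right)}}{2}
So the left-hand side equals
  \frac{3 A \cos{\left(x \right)}}{2}
This must equal f(x, y) = \frac{3 \cos{\left(x \right)}}{2} identically.
Matching coefficients of the independent functions:
  [\cos{\left(x \right)}]:  \frac{3 A}{2} = \frac{3}{2}
Solving: A = 1.
Check against the point condition:
  u(0, 0) = 1  ⟹  A = 1  ✓
Hence u(x, y) = \cos{\left(x \right)}.

Answer: u(x, y) = \cos{\left(x \right)}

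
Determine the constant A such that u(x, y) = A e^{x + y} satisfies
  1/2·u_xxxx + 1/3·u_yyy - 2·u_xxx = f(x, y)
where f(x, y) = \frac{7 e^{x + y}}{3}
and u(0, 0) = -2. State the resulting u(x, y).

Answer: u(x, y) = - 2 e^{x + y}

Derivation:
Substitute the ansatz u = A e^{x + y} into the left-hand side.
Derivatives of the ansatz:
  u_xxxx = A e^{x} e^{y}
  u_yyy = A e^{x} e^{y}
  u_xxx = A e^{x} e^{y}
Term by term:
  1/2·u_xxxx = \frac{A e^{x} e^{y}}{2}
  1/3·u_yyy = \frac{A e^{x} e^{y}}{3}
  -2·u_xxx = - 2 A e^{x} e^{y}
So the left-hand side equals
  - \frac{7 A e^{x} e^{y}}{6}
This must equal f(x, y) identically; expanded, f = \frac{7 e^{x} e^{y}}{3}.
Matching coefficients of the independent functions:
  [e^{x} e^{y}]:  - \frac{7 A}{6} = \frac{7}{3}
Solving: A = -2.
Check against the point condition:
  u(0, 0) = -2  ⟹  A = -2  ✓
Hence u(x, y) = - 2 e^{x + y}.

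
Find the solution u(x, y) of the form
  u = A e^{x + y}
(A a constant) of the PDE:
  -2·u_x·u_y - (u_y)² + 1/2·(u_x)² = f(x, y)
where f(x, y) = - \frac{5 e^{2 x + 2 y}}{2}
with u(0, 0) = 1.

Substitute the ansatz u = A e^{x + y} into the left-hand side.
Derivatives of the ansatz:
  u_x = A e^{x} e^{y}
  u_y = A e^{x} e^{y}
Term by term:
  -2·u_x·u_y = - 2 A^{2} e^{2 x} e^{2 y}
  -(u_y)² = - A^{2} e^{2 x} e^{2 y}
  1/2·(u_x)² = \frac{A^{2} e^{2 x} e^{2 y}}{2}
So the left-hand side equals
  - \frac{5 A^{2} e^{2 x} e^{2 y}}{2}
This must equal f(x, y) identically; expanded, f = - \frac{5 e^{2 x} e^{2 y}}{2}.
Matching coefficients of the independent functions:
  [e^{2 x} e^{2 y}]:  - \frac{5 A^{2}}{2} = - \frac{5}{2}
These equations allow (A) = (-1) or (1).
Impose the point condition(s):
  u(0, 0) = 1  ⟹  A = 1
Only A = 1 satisfies everything.
Hence u(x, y) = e^{x + y}.

Answer: u(x, y) = e^{x + y}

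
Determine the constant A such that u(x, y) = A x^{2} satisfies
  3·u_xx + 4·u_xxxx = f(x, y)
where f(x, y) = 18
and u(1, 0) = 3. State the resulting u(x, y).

Substitute the ansatz u = A x^{2} into the left-hand side.
Derivatives of the ansatz:
  u_xx = 2 A
  u_xxxx = 0
Term by term:
  3·u_xx = 6 A
  4·u_xxxx = 0
So the left-hand side equals
  6 A
This must equal f(x, y) = 18 identically.
Matching coefficients of the independent functions:
  [constant term]:  6 A = 18
Solving: A = 3.
Check against the point condition:
  u(1, 0) = 3  ⟹  A = 3  ✓
Hence u(x, y) = 3 x^{2}.

Answer: u(x, y) = 3 x^{2}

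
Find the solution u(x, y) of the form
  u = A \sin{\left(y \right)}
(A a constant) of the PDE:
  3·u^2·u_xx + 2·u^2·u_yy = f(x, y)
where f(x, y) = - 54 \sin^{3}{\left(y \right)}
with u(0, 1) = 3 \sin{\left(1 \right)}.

Answer: u(x, y) = 3 \sin{\left(y \right)}

Derivation:
Substitute the ansatz u = A \sin{\left(y \right)} into the left-hand side.
Derivatives of the ansatz:
  u_xx = 0
  u_yy = - A \sin{\left(y \right)}
Term by term:
  3·u^2·u_xx = 0
  2·u^2·u_yy = - 2 A^{3} \sin^{3}{\left(y \right)}
So the left-hand side equals
  - 2 A^{3} \sin^{3}{\left(y \right)}
This must equal f(x, y) = - 54 \sin^{3}{\left(y \right)} identically.
Matching coefficients of the independent functions:
  [\sin^{3}{\left(y \right)}]:  - 2 A^{3} = -54
Solving: A = 3.
Check against the point condition:
  u(0, 1) = 3 \sin{\left(1 \right)}  ⟹  A \sin{\left(1 \right)} = 3 \sin{\left(1 \right)}  ✓
Hence u(x, y) = 3 \sin{\left(y \right)}.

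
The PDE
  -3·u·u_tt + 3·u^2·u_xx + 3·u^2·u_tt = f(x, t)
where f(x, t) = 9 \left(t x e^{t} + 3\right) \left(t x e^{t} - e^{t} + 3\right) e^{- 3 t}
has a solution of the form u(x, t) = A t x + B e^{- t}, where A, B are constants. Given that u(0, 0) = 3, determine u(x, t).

Answer: u(x, t) = t x + 3 e^{- t}

Derivation:
Substitute the ansatz u = A t x + B e^{- t} into the left-hand side.
Derivatives of the ansatz:
  u_tt = B e^{- t}
  u_xx = 0
Term by term:
  -3·u·u_tt = - 3 A B t x e^{- t} - 3 B^{2} e^{- 2 t}
  3·u^2·u_xx = 0
  3·u^2·u_tt = 3 A^{2} B t^{2} x^{2} e^{- t} + 6 A B^{2} t x e^{- 2 t} + 3 B^{3} e^{- 3 t}
So the left-hand side equals
  3 A^{2} B t^{2} x^{2} e^{- t} + 6 A B^{2} t x e^{- 2 t} - 3 A B t x e^{- t} + 3 B^{3} e^{- 3 t} - 3 B^{2} e^{- 2 t}
This must equal f(x, t) identically; expanded, f = 9 t^{2} x^{2} e^{- t} - 9 t x e^{- t} + 54 t x e^{- 2 t} - 27 e^{- 2 t} + 81 e^{- 3 t}.
Matching coefficients of the independent functions:
  [t x e^{- 2 t}]:  6 A B^{2} = 54
  [t x e^{- t}]:  - 3 A B = -9
  [t^{2} x^{2} e^{- t}]:  3 A^{2} B = 9
  [e^{- 3 t}]:  3 B^{3} = 81
  [e^{- 2 t}]:  - 3 B^{2} = -27
Solving: A = 1, B = 3.
Check against the point condition:
  u(0, 0) = 3  ⟹  B = 3  ✓
Hence u(x, t) = t x + 3 e^{- t}.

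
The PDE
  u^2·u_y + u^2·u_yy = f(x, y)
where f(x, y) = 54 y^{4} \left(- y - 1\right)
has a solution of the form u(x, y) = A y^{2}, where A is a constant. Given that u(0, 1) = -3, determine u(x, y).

Substitute the ansatz u = A y^{2} into the left-hand side.
Derivatives of the ansatz:
  u_y = 2 A y
  u_yy = 2 A
Term by term:
  u^2·u_y = 2 A^{3} y^{5}
  u^2·u_yy = 2 A^{3} y^{4}
So the left-hand side equals
  2 A^{3} y^{5} + 2 A^{3} y^{4}
This must equal f(x, y) identically; expanded, f = - 54 y^{5} - 54 y^{4}.
Matching coefficients of the independent functions:
  [y^{4}, y^{5}]:  2 A^{3} = -54
Solving: A = -3.
Check against the point condition:
  u(0, 1) = -3  ⟹  A = -3  ✓
Hence u(x, y) = - 3 y^{2}.

Answer: u(x, y) = - 3 y^{2}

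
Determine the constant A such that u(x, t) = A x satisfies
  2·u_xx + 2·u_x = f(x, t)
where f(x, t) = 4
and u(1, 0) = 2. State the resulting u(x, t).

Substitute the ansatz u = A x into the left-hand side.
Derivatives of the ansatz:
  u_xx = 0
  u_x = A
Term by term:
  2·u_xx = 0
  2·u_x = 2 A
So the left-hand side equals
  2 A
This must equal f(x, t) = 4 identically.
Matching coefficients of the independent functions:
  [constant term]:  2 A = 4
Solving: A = 2.
Check against the point condition:
  u(1, 0) = 2  ⟹  A = 2  ✓
Hence u(x, t) = 2 x.

Answer: u(x, t) = 2 x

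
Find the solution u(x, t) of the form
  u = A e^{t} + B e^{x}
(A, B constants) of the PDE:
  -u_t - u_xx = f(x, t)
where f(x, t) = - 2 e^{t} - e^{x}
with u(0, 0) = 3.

Substitute the ansatz u = A e^{t} + B e^{x} into the left-hand side.
Derivatives of the ansatz:
  u_t = A e^{t}
  u_xx = B e^{x}
Term by term:
  -u_t = - A e^{t}
  -u_xx = - B e^{x}
So the left-hand side equals
  - A e^{t} - B e^{x}
This must equal f(x, t) = - 2 e^{t} - e^{x} identically.
Matching coefficients of the independent functions:
  [e^{t}]:  - A = -2
  [e^{x}]:  - B = -1
Solving: A = 2, B = 1.
Check against the point condition:
  u(0, 0) = 3  ⟹  A + B = 3  ✓
Hence u(x, t) = 2 e^{t} + e^{x}.

Answer: u(x, t) = 2 e^{t} + e^{x}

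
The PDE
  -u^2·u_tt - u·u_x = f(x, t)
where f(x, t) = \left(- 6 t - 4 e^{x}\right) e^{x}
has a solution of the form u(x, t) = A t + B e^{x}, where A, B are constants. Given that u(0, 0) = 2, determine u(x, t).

Substitute the ansatz u = A t + B e^{x} into the left-hand side.
Derivatives of the ansatz:
  u_tt = 0
  u_x = B e^{x}
Term by term:
  -u^2·u_tt = 0
  -u·u_x = - A B t e^{x} - B^{2} e^{2 x}
So the left-hand side equals
  - A B t e^{x} - B^{2} e^{2 x}
This must equal f(x, t) = \left(- 6 t - 4 e^{x}\right) e^{x} identically.
Matching coefficients of the independent functions:
  [t e^{x}]:  - A B = -6
  [e^{2 x}]:  - B^{2} = -4
These equations allow (A, B) = (-3, -2) or (3, 2).
Impose the point condition(s):
  u(0, 0) = 2  ⟹  B = 2
Only A = 3, B = 2 satisfies everything.
Hence u(x, t) = 3 t + 2 e^{x}.

Answer: u(x, t) = 3 t + 2 e^{x}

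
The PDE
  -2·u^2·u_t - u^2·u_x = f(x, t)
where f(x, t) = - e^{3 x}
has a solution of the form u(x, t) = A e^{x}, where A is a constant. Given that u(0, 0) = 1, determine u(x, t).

Substitute the ansatz u = A e^{x} into the left-hand side.
Derivatives of the ansatz:
  u_t = 0
  u_x = A e^{x}
Term by term:
  -2·u^2·u_t = 0
  -u^2·u_x = - A^{3} e^{3 x}
So the left-hand side equals
  - A^{3} e^{3 x}
This must equal f(x, t) = - e^{3 x} identically.
Matching coefficients of the independent functions:
  [e^{3 x}]:  - A^{3} = -1
Solving: A = 1.
Check against the point condition:
  u(0, 0) = 1  ⟹  A = 1  ✓
Hence u(x, t) = e^{x}.

Answer: u(x, t) = e^{x}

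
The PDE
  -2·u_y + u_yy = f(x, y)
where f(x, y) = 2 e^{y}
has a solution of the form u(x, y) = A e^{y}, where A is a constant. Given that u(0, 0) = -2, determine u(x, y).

Substitute the ansatz u = A e^{y} into the left-hand side.
Derivatives of the ansatz:
  u_y = A e^{y}
  u_yy = A e^{y}
Term by term:
  -2·u_y = - 2 A e^{y}
  u_yy = A e^{y}
So the left-hand side equals
  - A e^{y}
This must equal f(x, y) = 2 e^{y} identically.
Matching coefficients of the independent functions:
  [e^{y}]:  - A = 2
Solving: A = -2.
Check against the point condition:
  u(0, 0) = -2  ⟹  A = -2  ✓
Hence u(x, y) = - 2 e^{y}.

Answer: u(x, y) = - 2 e^{y}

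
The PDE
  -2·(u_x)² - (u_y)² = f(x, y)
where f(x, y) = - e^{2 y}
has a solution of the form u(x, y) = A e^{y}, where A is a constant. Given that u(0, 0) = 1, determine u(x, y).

Answer: u(x, y) = e^{y}

Derivation:
Substitute the ansatz u = A e^{y} into the left-hand side.
Derivatives of the ansatz:
  u_x = 0
  u_y = A e^{y}
Term by term:
  -2·(u_x)² = 0
  -(u_y)² = - A^{2} e^{2 y}
So the left-hand side equals
  - A^{2} e^{2 y}
This must equal f(x, y) = - e^{2 y} identically.
Matching coefficients of the independent functions:
  [e^{2 y}]:  - A^{2} = -1
These equations allow (A) = (-1) or (1).
Impose the point condition(s):
  u(0, 0) = 1  ⟹  A = 1
Only A = 1 satisfies everything.
Hence u(x, y) = e^{y}.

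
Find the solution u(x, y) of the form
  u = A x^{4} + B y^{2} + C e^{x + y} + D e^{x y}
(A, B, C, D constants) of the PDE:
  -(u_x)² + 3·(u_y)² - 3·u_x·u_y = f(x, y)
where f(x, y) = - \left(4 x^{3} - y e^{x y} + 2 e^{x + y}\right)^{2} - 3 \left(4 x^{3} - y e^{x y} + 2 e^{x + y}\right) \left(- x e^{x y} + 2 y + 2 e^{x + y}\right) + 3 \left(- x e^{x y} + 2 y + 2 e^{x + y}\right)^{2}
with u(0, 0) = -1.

Substitute the ansatz u = A x^{4} + B y^{2} + C e^{x + y} + D e^{x y} into the left-hand side.
Derivatives of the ansatz:
  u_x = 4 A x^{3} + C e^{x} e^{y} + D y e^{x y}
  u_y = 2 B y + C e^{x} e^{y} + D x e^{x y}
Term by term:
  -(u_x)² = - 16 A^{2} x^{6} - 8 A C x^{3} e^{x} e^{y} - 8 A D x^{3} y e^{x y} - C^{2} e^{2 x} e^{2 y} - 2 C D y e^{x} e^{y} e^{x y} - D^{2} y^{2} e^{2 x y}
  3·(u_y)² = 12 B^{2} y^{2} + 12 B C y e^{x} e^{y} + 12 B D x y e^{x y} + 3 C^{2} e^{2 x} e^{2 y} + 6 C D x e^{x} e^{y} e^{x y} + 3 D^{2} x^{2} e^{2 x y}
  -3·u_x·u_y = - 24 A B x^{3} y - 12 A C x^{3} e^{x} e^{y} - 12 A D x^{4} e^{x y} - 6 B C y e^{x} e^{y} - 6 B D y^{2} e^{x y} - 3 C^{2} e^{2 x} e^{2 y} - 3 C D x e^{x} e^{y} e^{x y} - 3 C D y e^{x} e^{y} e^{x y} - 3 D^{2} x y e^{2 x y}
So the left-hand side equals
  - 16 A^{2} x^{6} - 24 A B x^{3} y - 20 A C x^{3} e^{x} e^{y} - 12 A D x^{4} e^{x y} - 8 A D x^{3} y e^{x y} + 12 B^{2} y^{2} + 6 B C y e^{x} e^{y} + 12 B D x y e^{x y} - 6 B D y^{2} e^{x y} - C^{2} e^{2 x} e^{2 y} + 3 C D x e^{x} e^{y} e^{x y} - 5 C D y e^{x} e^{y} e^{x y} + 3 D^{2} x^{2} e^{2 x y} - 3 D^{2} x y e^{2 x y} - D^{2} y^{2} e^{2 x y}
This must equal f(x, y) identically; expanded, f = - 16 x^{6} + 12 x^{4} e^{x y} + 8 x^{3} y e^{x y} - 24 x^{3} y - 40 x^{3} e^{x} e^{y} + 3 x^{2} e^{2 x y} - 3 x y e^{2 x y} - 12 x y e^{x y} - 6 x e^{x} e^{y} e^{x y} - y^{2} e^{2 x y} + 6 y^{2} e^{x y} + 12 y^{2} + 10 y e^{x} e^{y} e^{x y} + 12 y e^{x} e^{y} - 4 e^{2 x} e^{2 y}.
Matching coefficients of the independent functions:
(each divided by its leading coefficient; functions giving the same equation are listed together)
  [x^{6}]:  A^{2} - 1 = 0
  [y^{2}]:  B^{2} - 1 = 0
  [x^{2} e^{2 x y}, y^{2} e^{2 x y}, x y e^{2 x y}]:  D^{2} - 1 = 0
  [x^{3} y]:  A B - 1 = 0
  [x^{4} e^{x y}, x^{3} y e^{x y}]:  A D + 1 = 0
  [y^{2} e^{x y}, x y e^{x y}]:  B D + 1 = 0
  [e^{2 x} e^{2 y}]:  C^{2} - 4 = 0
  [x^{3} e^{x} e^{y}]:  A C - 2 = 0
  [y e^{x} e^{y}]:  B C - 2 = 0
  [x e^{x} e^{y} e^{x y}, y e^{x} e^{y} e^{x y}]:  C D + 2 = 0
These equations allow (A, B, C, D) = (-1, -1, -2, 1) or (1, 1, 2, -1).
Impose the point condition(s):
  u(0, 0) = -1  ⟹  C + D = -1
Only A = -1, B = -1, C = -2, D = 1 satisfies everything.
Hence u(x, y) = - x^{4} - y^{2} + e^{x y} - 2 e^{x + y}.

Answer: u(x, y) = - x^{4} - y^{2} + e^{x y} - 2 e^{x + y}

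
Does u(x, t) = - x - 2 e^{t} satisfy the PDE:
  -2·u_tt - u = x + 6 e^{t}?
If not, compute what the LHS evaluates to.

Evaluate each term of the left-hand side for u = - x - 2 e^{t}.
Derivatives:
  u_tt = - 2 e^{t}
Terms:
  -2·u_tt = 4 e^{t}
  -u = x + 2 e^{t}
Sum: LHS = x + 6 e^{t}
This is exactly the given right-hand side, so u is a solution.

Answer: Yes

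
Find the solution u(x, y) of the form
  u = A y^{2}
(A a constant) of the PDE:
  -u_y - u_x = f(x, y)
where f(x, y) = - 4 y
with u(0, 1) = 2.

Substitute the ansatz u = A y^{2} into the left-hand side.
Derivatives of the ansatz:
  u_y = 2 A y
  u_x = 0
Term by term:
  -u_y = - 2 A y
  -u_x = 0
So the left-hand side equals
  - 2 A y
This must equal f(x, y) = - 4 y identically.
Matching coefficients of the independent functions:
  [y]:  - 2 A = -4
Solving: A = 2.
Check against the point condition:
  u(0, 1) = 2  ⟹  A = 2  ✓
Hence u(x, y) = 2 y^{2}.

Answer: u(x, y) = 2 y^{2}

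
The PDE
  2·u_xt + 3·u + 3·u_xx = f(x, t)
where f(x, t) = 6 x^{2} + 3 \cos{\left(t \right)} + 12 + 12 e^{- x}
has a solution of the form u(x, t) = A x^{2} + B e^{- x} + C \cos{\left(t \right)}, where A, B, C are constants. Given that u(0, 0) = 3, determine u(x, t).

Substitute the ansatz u = A x^{2} + B e^{- x} + C \cos{\left(t \right)} into the left-hand side.
Derivatives of the ansatz:
  u_xt = 0
  u_xx = 2 A + B e^{- x}
Term by term:
  2·u_xt = 0
  3·u = 3 A x^{2} + 3 B e^{- x} + 3 C \cos{\left(t \right)}
  3·u_xx = 6 A + 3 B e^{- x}
So the left-hand side equals
  3 A x^{2} + 6 A + 6 B e^{- x} + 3 C \cos{\left(t \right)}
This must equal f(x, t) = 6 x^{2} + 3 \cos{\left(t \right)} + 12 + 12 e^{- x} identically.
Matching coefficients of the independent functions:
  [constant term]:  6 A = 12
  [x^{2}]:  3 A = 6
  [e^{- x}]:  6 B = 12
  [\cos{\left(t \right)}]:  3 C = 3
Solving: A = 2, B = 2, C = 1.
Check against the point condition:
  u(0, 0) = 3  ⟹  B + C = 3  ✓
Hence u(x, t) = 2 x^{2} + \cos{\left(t \right)} + 2 e^{- x}.

Answer: u(x, t) = 2 x^{2} + \cos{\left(t \right)} + 2 e^{- x}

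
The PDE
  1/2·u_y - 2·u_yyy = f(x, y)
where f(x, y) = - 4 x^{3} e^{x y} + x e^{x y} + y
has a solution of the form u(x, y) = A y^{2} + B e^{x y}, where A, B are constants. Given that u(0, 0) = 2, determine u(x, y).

Substitute the ansatz u = A y^{2} + B e^{x y} into the left-hand side.
Derivatives of the ansatz:
  u_y = 2 A y + B x e^{x y}
  u_yyy = B x^{3} e^{x y}
Term by term:
  1/2·u_y = A y + \frac{B x e^{x y}}{2}
  -2·u_yyy = - 2 B x^{3} e^{x y}
So the left-hand side equals
  A y - 2 B x^{3} e^{x y} + \frac{B x e^{x y}}{2}
This must equal f(x, y) = - 4 x^{3} e^{x y} + x e^{x y} + y identically.
Matching coefficients of the independent functions:
  [y]:  A = 1
  [x e^{x y}]:  \frac{B}{2} = 1
  [x^{3} e^{x y}]:  - 2 B = -4
Solving: A = 1, B = 2.
Check against the point condition:
  u(0, 0) = 2  ⟹  B = 2  ✓
Hence u(x, y) = y^{2} + 2 e^{x y}.

Answer: u(x, y) = y^{2} + 2 e^{x y}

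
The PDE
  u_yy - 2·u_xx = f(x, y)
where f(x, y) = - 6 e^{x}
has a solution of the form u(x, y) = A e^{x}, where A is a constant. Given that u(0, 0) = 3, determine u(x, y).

Substitute the ansatz u = A e^{x} into the left-hand side.
Derivatives of the ansatz:
  u_yy = 0
  u_xx = A e^{x}
Term by term:
  u_yy = 0
  -2·u_xx = - 2 A e^{x}
So the left-hand side equals
  - 2 A e^{x}
This must equal f(x, y) = - 6 e^{x} identically.
Matching coefficients of the independent functions:
  [e^{x}]:  - 2 A = -6
Solving: A = 3.
Check against the point condition:
  u(0, 0) = 3  ⟹  A = 3  ✓
Hence u(x, y) = 3 e^{x}.

Answer: u(x, y) = 3 e^{x}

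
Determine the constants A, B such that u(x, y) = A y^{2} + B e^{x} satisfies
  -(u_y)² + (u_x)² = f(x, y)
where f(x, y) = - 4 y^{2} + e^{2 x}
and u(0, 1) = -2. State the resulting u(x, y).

Substitute the ansatz u = A y^{2} + B e^{x} into the left-hand side.
Derivatives of the ansatz:
  u_y = 2 A y
  u_x = B e^{x}
Term by term:
  -(u_y)² = - 4 A^{2} y^{2}
  (u_x)² = B^{2} e^{2 x}
So the left-hand side equals
  - 4 A^{2} y^{2} + B^{2} e^{2 x}
This must equal f(x, y) = - 4 y^{2} + e^{2 x} identically.
Matching coefficients of the independent functions:
  [y^{2}]:  - 4 A^{2} = -4
  [e^{2 x}]:  B^{2} = 1
These equations allow (A, B) = (-1, -1) or (-1, 1) or (1, -1) or (1, 1).
Impose the point condition(s):
  u(0, 1) = -2  ⟹  A + B = -2
Only A = -1, B = -1 satisfies everything.
Hence u(x, y) = - y^{2} - e^{x}.

Answer: u(x, y) = - y^{2} - e^{x}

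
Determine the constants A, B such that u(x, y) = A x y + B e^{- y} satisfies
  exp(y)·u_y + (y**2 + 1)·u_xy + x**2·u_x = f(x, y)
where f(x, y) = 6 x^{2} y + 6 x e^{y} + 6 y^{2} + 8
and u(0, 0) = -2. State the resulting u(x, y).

Substitute the ansatz u = A x y + B e^{- y} into the left-hand side.
Derivatives of the ansatz:
  u_y = A x - B e^{- y}
  u_xy = A
  u_x = A y
Term by term:
  exp(y)·u_y = A x e^{y} - B
  (y**2 + 1)·u_xy = A y^{2} + A
  x**2·u_x = A x^{2} y
So the left-hand side equals
  A x^{2} y + A x e^{y} + A y^{2} + A - B
This must equal f(x, y) = 6 x^{2} y + 6 x e^{y} + 6 y^{2} + 8 identically.
Matching coefficients of the independent functions:
  [constant term]:  A - B = 8
  [y^{2}, x e^{y}, x^{2} y]:  A = 6
Solving: A = 6, B = -2.
Check against the point condition:
  u(0, 0) = -2  ⟹  B = -2  ✓
Hence u(x, y) = 6 x y - 2 e^{- y}.

Answer: u(x, y) = 6 x y - 2 e^{- y}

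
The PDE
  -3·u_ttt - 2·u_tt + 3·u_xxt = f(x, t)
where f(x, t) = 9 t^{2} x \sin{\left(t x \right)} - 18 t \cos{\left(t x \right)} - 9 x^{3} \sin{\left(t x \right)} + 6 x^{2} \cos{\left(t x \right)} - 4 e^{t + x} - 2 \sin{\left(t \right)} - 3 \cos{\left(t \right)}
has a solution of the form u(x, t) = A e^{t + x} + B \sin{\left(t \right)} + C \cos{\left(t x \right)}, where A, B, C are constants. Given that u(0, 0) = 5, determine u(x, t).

Substitute the ansatz u = A e^{t + x} + B \sin{\left(t \right)} + C \cos{\left(t x \right)} into the left-hand side.
Derivatives of the ansatz:
  u_ttt = A e^{t} e^{x} - B \cos{\left(t \right)} + C x^{3} \sin{\left(t x \right)}
  u_tt = A e^{t} e^{x} - B \sin{\left(t \right)} - C x^{2} \cos{\left(t x \right)}
  u_xxt = A e^{t} e^{x} + C t^{2} x \sin{\left(t x \right)} - 2 C t \cos{\left(t x \right)}
Term by term:
  -3·u_ttt = - 3 A e^{t} e^{x} + 3 B \cos{\left(t \right)} - 3 C x^{3} \sin{\left(t x \right)}
  -2·u_tt = - 2 A e^{t} e^{x} + 2 B \sin{\left(t \right)} + 2 C x^{2} \cos{\left(t x \right)}
  3·u_xxt = 3 A e^{t} e^{x} + 3 C t^{2} x \sin{\left(t x \right)} - 6 C t \cos{\left(t x \right)}
So the left-hand side equals
  - 2 A e^{t} e^{x} + 2 B \sin{\left(t \right)} + 3 B \cos{\left(t \right)} + 3 C t^{2} x \sin{\left(t x \right)} - 6 C t \cos{\left(t x \right)} - 3 C x^{3} \sin{\left(t x \right)} + 2 C x^{2} \cos{\left(t x \right)}
This must equal f(x, t) identically; expanded, f = 9 t^{2} x \sin{\left(t x \right)} - 18 t \cos{\left(t x \right)} - 9 x^{3} \sin{\left(t x \right)} + 6 x^{2} \cos{\left(t x \right)} - 4 e^{t} e^{x} - 2 \sin{\left(t \right)} - 3 \cos{\left(t \right)}.
Matching coefficients of the independent functions:
  [t \cos{\left(t x \right)}]:  - 6 C = -18
  [x^{2} \cos{\left(t x \right)}]:  2 C = 6
  [x^{3} \sin{\left(t x \right)}]:  - 3 C = -9
  [e^{t} e^{x}]:  - 2 A = -4
  [t^{2} x \sin{\left(t x \right)}]:  3 C = 9
  [\sin{\left(t \right)}]:  2 B = -2
  [\cos{\left(t \right)}]:  3 B = -3
Solving: A = 2, B = -1, C = 3.
Check against the point condition:
  u(0, 0) = 5  ⟹  A + C = 5  ✓
Hence u(x, t) = 2 e^{t + x} - \sin{\left(t \right)} + 3 \cos{\left(t x \right)}.

Answer: u(x, t) = 2 e^{t + x} - \sin{\left(t \right)} + 3 \cos{\left(t x \right)}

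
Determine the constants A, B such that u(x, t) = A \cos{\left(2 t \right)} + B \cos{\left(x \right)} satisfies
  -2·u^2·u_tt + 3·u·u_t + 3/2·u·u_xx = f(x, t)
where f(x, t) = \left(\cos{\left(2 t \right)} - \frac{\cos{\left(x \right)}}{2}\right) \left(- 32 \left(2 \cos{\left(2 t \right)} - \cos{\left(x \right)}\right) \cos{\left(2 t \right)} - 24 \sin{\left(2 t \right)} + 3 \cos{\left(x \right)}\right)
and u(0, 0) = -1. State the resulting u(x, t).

Substitute the ansatz u = A \cos{\left(2 t \right)} + B \cos{\left(x \right)} into the left-hand side.
Derivatives of the ansatz:
  u_tt = - 4 A \cos{\left(2 t \right)}
  u_t = - 2 A \sin{\left(2 t \right)}
  u_xx = - B \cos{\left(x \right)}
Term by term:
  -2·u^2·u_tt = 8 A^{3} \cos^{3}{\left(2 t \right)} + 16 A^{2} B \cos^{2}{\left(2 t \right)} \cos{\left(x \right)} + 8 A B^{2} \cos{\left(2 t \right)} \cos^{2}{\left(x \right)}
  3·u·u_t = - 6 A^{2} \sin{\left(2 t \right)} \cos{\left(2 t \right)} - 6 A B \sin{\left(2 t \right)} \cos{\left(x \right)}
  3/2·u·u_xx = - \frac{3 A B \cos{\left(2 t \right)} \cos{\left(x \right)}}{2} - \frac{3 B^{2} \cos^{2}{\left(x \right)}}{2}
So the left-hand side equals
  8 A^{3} \cos^{3}{\left(2 t \right)} + 16 A^{2} B \cos^{2}{\left(2 t \right)} \cos{\left(x \right)} - 6 A^{2} \sin{\left(2 t \right)} \cos{\left(2 t \right)} + 8 A B^{2} \cos{\left(2 t \right)} \cos^{2}{\left(x \right)} - 6 A B \sin{\left(2 t \right)} \cos{\left(x \right)} - \frac{3 A B \cos{\left(2 t \right)} \cos{\left(x \right)}}{2} - \frac{3 B^{2} \cos^{2}{\left(x \right)}}{2}
This must equal f(x, t) identically; expanded, f = - 24 \sin{\left(2 t \right)} \cos{\left(2 t \right)} + 12 \sin{\left(2 t \right)} \cos{\left(x \right)} - 64 \cos^{3}{\left(2 t \right)} + 64 \cos^{2}{\left(2 t \right)} \cos{\left(x \right)} - 16 \cos{\left(2 t \right)} \cos^{2}{\left(x \right)} + 3 \cos{\left(2 t \right)} \cos{\left(x \right)} - \frac{3 \cos^{2}{\left(x \right)}}{2}.
Matching coefficients of the independent functions:
  [\sin{\left(2 t \right)} \cos{\left(2 t \right)}]:  - 6 A^{2} = -24
  [\sin{\left(2 t \right)} \cos{\left(x \right)}]:  - 6 A B = 12
  [\cos{\left(2 t \right)} \cos{\left(x \right)}]:  - \frac{3 A B}{2} = 3
  [\cos{\left(2 t \right)} \cos^{2}{\left(x \right)}]:  8 A B^{2} = -16
  [\cos^{2}{\left(2 t \right)} \cos{\left(x \right)}]:  16 A^{2} B = 64
  [\cos^{3}{\left(2 t \right)}]:  8 A^{3} = -64
  [\cos^{2}{\left(x \right)}]:  - \frac{3 B^{2}}{2} = - \frac{3}{2}
Solving: A = -2, B = 1.
Check against the point condition:
  u(0, 0) = -1  ⟹  A + B = -1  ✓
Hence u(x, t) = - 2 \cos{\left(2 t \right)} + \cos{\left(x \right)}.

Answer: u(x, t) = - 2 \cos{\left(2 t \right)} + \cos{\left(x \right)}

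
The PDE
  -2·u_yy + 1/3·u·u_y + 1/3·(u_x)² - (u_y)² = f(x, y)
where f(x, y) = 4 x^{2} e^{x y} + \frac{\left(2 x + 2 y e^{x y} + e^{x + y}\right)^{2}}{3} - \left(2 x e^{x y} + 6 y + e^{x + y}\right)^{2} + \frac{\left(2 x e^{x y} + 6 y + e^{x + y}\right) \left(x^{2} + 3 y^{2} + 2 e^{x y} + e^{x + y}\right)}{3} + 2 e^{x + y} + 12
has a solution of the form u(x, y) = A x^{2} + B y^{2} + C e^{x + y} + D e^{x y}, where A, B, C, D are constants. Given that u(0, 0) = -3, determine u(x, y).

Substitute the ansatz u = A x^{2} + B y^{2} + C e^{x + y} + D e^{x y} into the left-hand side.
Derivatives of the ansatz:
  u_yy = 2 B + C e^{x} e^{y} + D x^{2} e^{x y}
  u_y = 2 B y + C e^{x} e^{y} + D x e^{x y}
  u_x = 2 A x + C e^{x} e^{y} + D y e^{x y}
Term by term:
  -2·u_yy = - 4 B - 2 C e^{x} e^{y} - 2 D x^{2} e^{x y}
  1/3·u·u_y = \frac{2 A B x^{2} y}{3} + \frac{A C x^{2} e^{x} e^{y}}{3} + \frac{A D x^{3} e^{x y}}{3} + \frac{2 B^{2} y^{3}}{3} + \frac{B C y^{2} e^{x} e^{y}}{3} + \frac{2 B C y e^{x} e^{y}}{3} + \frac{B D x y^{2} e^{x y}}{3} + \frac{2 B D y e^{x y}}{3} + \frac{C^{2} e^{2 x} e^{2 y}}{3} + \frac{C D x e^{x} e^{y} e^{x y}}{3} + \frac{C D e^{x} e^{y} e^{x y}}{3} + \frac{D^{2} x e^{2 x y}}{3}
  1/3·(u_x)² = \frac{4 A^{2} x^{2}}{3} + \frac{4 A C x e^{x} e^{y}}{3} + \frac{4 A D x y e^{x y}}{3} + \frac{C^{2} e^{2 x} e^{2 y}}{3} + \frac{2 C D y e^{x} e^{y} e^{x y}}{3} + \frac{D^{2} y^{2} e^{2 x y}}{3}
  -(u_y)² = - 4 B^{2} y^{2} - 4 B C y e^{x} e^{y} - 4 B D x y e^{x y} - C^{2} e^{2 x} e^{2 y} - 2 C D x e^{x} e^{y} e^{x y} - D^{2} x^{2} e^{2 x y}
So the left-hand side equals
  \frac{4 A^{2} x^{2}}{3} + \frac{2 A B x^{2} y}{3} + \frac{A C x^{2} e^{x} e^{y}}{3} + \frac{4 A C x e^{x} e^{y}}{3} + \frac{A D x^{3} e^{x y}}{3} + \frac{4 A D x y e^{x y}}{3} + \frac{2 B^{2} y^{3}}{3} - 4 B^{2} y^{2} + \frac{B C y^{2} e^{x} e^{y}}{3} - \frac{10 B C y e^{x} e^{y}}{3} + \frac{B D x y^{2} e^{x y}}{3} - 4 B D x y e^{x y} + \frac{2 B D y e^{x y}}{3} - 4 B - \frac{C^{2} e^{2 x} e^{2 y}}{3} - \frac{5 C D x e^{x} e^{y} e^{x y}}{3} + \frac{2 C D y e^{x} e^{y} e^{x y}}{3} + \frac{C D e^{x} e^{y} e^{x y}}{3} - 2 C e^{x} e^{y} - D^{2} x^{2} e^{2 x y} + \frac{D^{2} x e^{2 x y}}{3} + \frac{D^{2} y^{2} e^{2 x y}}{3} - 2 D x^{2} e^{x y}
This must equal f(x, y) identically; expanded, f = \frac{2 x^{3} e^{x y}}{3} + 2 x^{2} y + \frac{x^{2} e^{x} e^{y}}{3} - 4 x^{2} e^{2 x y} + 4 x^{2} e^{x y} + \frac{4 x^{2}}{3} + 2 x y^{2} e^{x y} - \frac{64 x y e^{x y}}{3} - \frac{10 x e^{x} e^{y} e^{x y}}{3} + \frac{4 x e^{x} e^{y}}{3} + \frac{4 x e^{2 x y}}{3} + 6 y^{3} + y^{2} e^{x} e^{y} + \frac{4 y^{2} e^{2 x y}}{3} - 36 y^{2} + \frac{4 y e^{x} e^{y} e^{x y}}{3} - 10 y e^{x} e^{y} + 4 y e^{x y} - \frac{e^{2 x} e^{2 y}}{3} + \frac{2 e^{x} e^{y} e^{x y}}{3} + 2 e^{x} e^{y} + 12.
Matching coefficients of the independent functions:
(each divided by its leading coefficient; functions giving the same equation are listed together)
  [constant term]:  B + 3 = 0
  [x^{2}]:  A^{2} - 1 = 0
  [y^{2}, y^{3}]:  B^{2} - 9 = 0
  [x e^{2 x y}, x^{2} e^{2 x y}, y^{2} e^{2 x y}]:  D^{2} - 4 = 0
  [x^{2} y]:  A B - 3 = 0
  [x^{2} e^{x y}]:  D + 2 = 0
  [x^{3} e^{x y}]:  A D - 2 = 0
  [y e^{x y}, x y^{2} e^{x y}]:  B D - 6 = 0
  [e^{x} e^{y}]:  C + 1 = 0
  [e^{2 x} e^{2 y}]:  C^{2} - 1 = 0
  [x y e^{x y}]:  A D - 3 B D + 16 = 0
  [x e^{x} e^{y}, x^{2} e^{x} e^{y}]:  A C - 1 = 0
  [y e^{x} e^{y}, y^{2} e^{x} e^{y}]:  B C - 3 = 0
  [e^{x} e^{y} e^{x y}, x e^{x} e^{y} e^{x y}, y e^{x} e^{y} e^{x y}]:  C D - 2 = 0
Solving: A = -1, B = -3, C = -1, D = -2.
Check against the point condition:
  u(0, 0) = -3  ⟹  C + D = -3  ✓
Hence u(x, y) = - x^{2} - 3 y^{2} - 2 e^{x y} - e^{x + y}.

Answer: u(x, y) = - x^{2} - 3 y^{2} - 2 e^{x y} - e^{x + y}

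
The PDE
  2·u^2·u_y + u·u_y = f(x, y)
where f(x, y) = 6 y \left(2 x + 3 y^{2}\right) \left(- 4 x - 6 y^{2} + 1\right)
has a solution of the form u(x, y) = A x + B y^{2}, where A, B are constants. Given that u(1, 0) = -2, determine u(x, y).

Substitute the ansatz u = A x + B y^{2} into the left-hand side.
Derivatives of the ansatz:
  u_y = 2 B y
Term by term:
  2·u^2·u_y = 4 A^{2} B x^{2} y + 8 A B^{2} x y^{3} + 4 B^{3} y^{5}
  u·u_y = 2 A B x y + 2 B^{2} y^{3}
So the left-hand side equals
  4 A^{2} B x^{2} y + 8 A B^{2} x y^{3} + 2 A B x y + 4 B^{3} y^{5} + 2 B^{2} y^{3}
This must equal f(x, y) identically; expanded, f = - 48 x^{2} y - 144 x y^{3} + 12 x y - 108 y^{5} + 18 y^{3}.
Matching coefficients of the independent functions:
  [y^{3}]:  2 B^{2} = 18
  [y^{5}]:  4 B^{3} = -108
  [x y]:  2 A B = 12
  [x y^{3}]:  8 A B^{2} = -144
  [x^{2} y]:  4 A^{2} B = -48
Solving: A = -2, B = -3.
Check against the point condition:
  u(1, 0) = -2  ⟹  A = -2  ✓
Hence u(x, y) = - 2 x - 3 y^{2}.

Answer: u(x, y) = - 2 x - 3 y^{2}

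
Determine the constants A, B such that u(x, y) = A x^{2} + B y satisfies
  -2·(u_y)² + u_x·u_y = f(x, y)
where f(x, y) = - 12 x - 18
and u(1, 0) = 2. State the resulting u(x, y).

Substitute the ansatz u = A x^{2} + B y into the left-hand side.
Derivatives of the ansatz:
  u_y = B
  u_x = 2 A x
Term by term:
  -2·(u_y)² = - 2 B^{2}
  u_x·u_y = 2 A B x
So the left-hand side equals
  2 A B x - 2 B^{2}
This must equal f(x, y) = - 12 x - 18 identically.
Matching coefficients of the independent functions:
  [constant term]:  - 2 B^{2} = -18
  [x]:  2 A B = -12
These equations allow (A, B) = (-2, 3) or (2, -3).
Impose the point condition(s):
  u(1, 0) = 2  ⟹  A = 2
Only A = 2, B = -3 satisfies everything.
Hence u(x, y) = 2 x^{2} - 3 y.

Answer: u(x, y) = 2 x^{2} - 3 y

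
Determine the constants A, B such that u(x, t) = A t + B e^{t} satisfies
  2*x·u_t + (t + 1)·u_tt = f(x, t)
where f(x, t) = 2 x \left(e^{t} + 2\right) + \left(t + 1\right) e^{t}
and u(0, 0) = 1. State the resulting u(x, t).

Answer: u(x, t) = 2 t + e^{t}

Derivation:
Substitute the ansatz u = A t + B e^{t} into the left-hand side.
Derivatives of the ansatz:
  u_t = A + B e^{t}
  u_tt = B e^{t}
Term by term:
  2*x·u_t = 2 A x + 2 B x e^{t}
  (t + 1)·u_tt = B t e^{t} + B e^{t}
So the left-hand side equals
  2 A x + B t e^{t} + 2 B x e^{t} + B e^{t}
This must equal f(x, t) identically; expanded, f = t e^{t} + 2 x e^{t} + 4 x + e^{t}.
Matching coefficients of the independent functions:
  [x]:  2 A = 4
  [t e^{t}, e^{t}]:  B = 1
  [x e^{t}]:  2 B = 2
Solving: A = 2, B = 1.
Check against the point condition:
  u(0, 0) = 1  ⟹  B = 1  ✓
Hence u(x, t) = 2 t + e^{t}.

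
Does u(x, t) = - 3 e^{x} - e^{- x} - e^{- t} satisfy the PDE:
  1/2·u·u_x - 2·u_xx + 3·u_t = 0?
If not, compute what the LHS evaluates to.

Evaluate each term of the left-hand side for u = - 3 e^{x} - e^{- x} - e^{- t}.
Derivatives:
  u_x = - 3 e^{x} + e^{- x}
  u_xx = - 3 e^{x} - e^{- x}
  u_t = e^{- t}
Terms:
  1/2·u·u_x = \frac{\left(3 e^{2 x} - 1\right) \left(e^{t} + e^{x} + 3 e^{t + 2 x}\right) e^{- t - 2 x}}{2}
  -2·u_xx = 6 e^{x} + 2 e^{- x}
  3·u_t = 3 e^{- t}
Sum: LHS = \frac{9 e^{2 x}}{2} + 6 e^{x} - \frac{e^{- t - x}}{2} + \frac{3 e^{- t + x}}{2} + 2 e^{- x} - \frac{e^{- 2 x}}{2} + 3 e^{- t}
Given right-hand side: 0. Difference LHS − RHS = \frac{9 e^{2 x}}{2} + 6 e^{x} - \frac{e^{- t - x}}{2} + \frac{3 e^{- t + x}}{2} + 2 e^{- x} - \frac{e^{- 2 x}}{2} + 3 e^{- t} ≠ 0, so u is not a solution.

Answer: No, the LHS evaluates to \frac{9 e^{2 x}}{2} + 6 e^{x} - \frac{e^{- t - x}}{2} + \frac{3 e^{- t + x}}{2} + 2 e^{- x} - \frac{e^{- 2 x}}{2} + 3 e^{- t}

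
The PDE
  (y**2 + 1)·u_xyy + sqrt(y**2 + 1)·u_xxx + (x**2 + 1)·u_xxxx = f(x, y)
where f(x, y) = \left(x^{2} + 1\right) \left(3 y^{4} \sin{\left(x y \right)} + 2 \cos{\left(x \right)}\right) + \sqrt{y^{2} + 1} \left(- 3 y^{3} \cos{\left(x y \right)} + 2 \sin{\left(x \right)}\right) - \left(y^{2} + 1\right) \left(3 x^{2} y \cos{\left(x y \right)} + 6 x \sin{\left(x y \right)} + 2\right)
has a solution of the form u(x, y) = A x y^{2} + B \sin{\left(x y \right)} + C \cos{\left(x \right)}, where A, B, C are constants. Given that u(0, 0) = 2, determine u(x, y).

Substitute the ansatz u = A x y^{2} + B \sin{\left(x y \right)} + C \cos{\left(x \right)} into the left-hand side.
Derivatives of the ansatz:
  u_xyy = 2 A - B x^{2} y \cos{\left(x y \right)} - 2 B x \sin{\left(x y \right)}
  u_xxx = - B y^{3} \cos{\left(x y \right)} + C \sin{\left(x \right)}
  u_xxxx = B y^{4} \sin{\left(x y \right)} + C \cos{\left(x \right)}
Term by term:
  (y**2 + 1)·u_xyy = 2 A y^{2} + 2 A - B x^{2} y^{3} \cos{\left(x y \right)} - B x^{2} y \cos{\left(x y \right)} - 2 B x y^{2} \sin{\left(x y \right)} - 2 B x \sin{\left(x y \right)}
  sqrt(y**2 + 1)·u_xxx = - B y^{3} \sqrt{y^{2} + 1} \cos{\left(x y \right)} + C \sqrt{y^{2} + 1} \sin{\left(x \right)}
  (x**2 + 1)·u_xxxx = B x^{2} y^{4} \sin{\left(x y \right)} + B y^{4} \sin{\left(x y \right)} + C x^{2} \cos{\left(x \right)} + C \cos{\left(x \right)}
So the left-hand side equals
  2 A y^{2} + 2 A + B x^{2} y^{4} \sin{\left(x y \right)} - B x^{2} y^{3} \cos{\left(x y \right)} - B x^{2} y \cos{\left(x y \right)} - 2 B x y^{2} \sin{\left(x y \right)} - 2 B x \sin{\left(x y \right)} + B y^{4} \sin{\left(x y \right)} - B y^{3} \sqrt{y^{2} + 1} \cos{\left(x y \right)} + C x^{2} \cos{\left(x \right)} + C \sqrt{y^{2} + 1} \sin{\left(x \right)} + C \cos{\left(x \right)}
This must equal f(x, y) identically; expanded, f = 3 x^{2} y^{4} \sin{\left(x y \right)} - 3 x^{2} y^{3} \cos{\left(x y \right)} - 3 x^{2} y \cos{\left(x y \right)} + 2 x^{2} \cos{\left(x \right)} - 6 x y^{2} \sin{\left(x y \right)} - 6 x \sin{\left(x y \right)} + 3 y^{4} \sin{\left(x y \right)} - 3 y^{3} \sqrt{y^{2} + 1} \cos{\left(x y \right)} - 2 y^{2} + 2 \sqrt{y^{2} + 1} \sin{\left(x \right)} + 2 \cos{\left(x \right)} - 2.
Matching coefficients of the independent functions:
  [constant term, y^{2}]:  2 A = -2
  [x \sin{\left(x y \right)}, x y^{2} \sin{\left(x y \right)}]:  - 2 B = -6
  [x^{2} \cos{\left(x \right)}, \sqrt{y^{2} + 1} \sin{\left(x \right)}, \cos{\left(x \right)}]:  C = 2
  [y^{4} \sin{\left(x y \right)}, x^{2} y^{4} \sin{\left(x y \right)}]:  B = 3
  [x^{2} y \cos{\left(x y \right)}, x^{2} y^{3} \cos{\left(x y \right)}, y^{3} \sqrt{y^{2} + 1} \cos{\left(x y \right)}]:  - B = -3
Solving: A = -1, B = 3, C = 2.
Check against the point condition:
  u(0, 0) = 2  ⟹  C = 2  ✓
Hence u(x, y) = - x y^{2} + 3 \sin{\left(x y \right)} + 2 \cos{\left(x \right)}.

Answer: u(x, y) = - x y^{2} + 3 \sin{\left(x y \right)} + 2 \cos{\left(x \right)}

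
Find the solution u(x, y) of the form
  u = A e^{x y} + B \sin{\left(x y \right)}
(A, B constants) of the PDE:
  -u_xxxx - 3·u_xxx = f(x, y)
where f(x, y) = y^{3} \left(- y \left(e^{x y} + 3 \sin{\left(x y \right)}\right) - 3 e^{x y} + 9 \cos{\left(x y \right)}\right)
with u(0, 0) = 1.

Answer: u(x, y) = e^{x y} + 3 \sin{\left(x y \right)}

Derivation:
Substitute the ansatz u = A e^{x y} + B \sin{\left(x y \right)} into the left-hand side.
Derivatives of the ansatz:
  u_xxxx = A y^{4} e^{x y} + B y^{4} \sin{\left(x y \right)}
  u_xxx = A y^{3} e^{x y} - B y^{3} \cos{\left(x y \right)}
Term by term:
  -u_xxxx = - A y^{4} e^{x y} - B y^{4} \sin{\left(x y \right)}
  -3·u_xxx = - 3 A y^{3} e^{x y} + 3 B y^{3} \cos{\left(x y \right)}
So the left-hand side equals
  - A y^{4} e^{x y} - 3 A y^{3} e^{x y} - B y^{4} \sin{\left(x y \right)} + 3 B y^{3} \cos{\left(x y \right)}
This must equal f(x, y) identically; expanded, f = - y^{4} e^{x y} - 3 y^{4} \sin{\left(x y \right)} - 3 y^{3} e^{x y} + 9 y^{3} \cos{\left(x y \right)}.
Matching coefficients of the independent functions:
  [y^{3} e^{x y}]:  - 3 A = -3
  [y^{3} \cos{\left(x y \right)}]:  3 B = 9
  [y^{4} e^{x y}]:  - A = -1
  [y^{4} \sin{\left(x y \right)}]:  - B = -3
Solving: A = 1, B = 3.
Check against the point condition:
  u(0, 0) = 1  ⟹  A = 1  ✓
Hence u(x, y) = e^{x y} + 3 \sin{\left(x y \right)}.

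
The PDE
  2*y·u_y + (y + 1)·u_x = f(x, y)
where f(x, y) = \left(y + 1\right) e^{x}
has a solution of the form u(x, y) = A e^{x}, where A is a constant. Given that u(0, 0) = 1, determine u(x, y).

Answer: u(x, y) = e^{x}

Derivation:
Substitute the ansatz u = A e^{x} into the left-hand side.
Derivatives of the ansatz:
  u_y = 0
  u_x = A e^{x}
Term by term:
  2*y·u_y = 0
  (y + 1)·u_x = A y e^{x} + A e^{x}
So the left-hand side equals
  A y e^{x} + A e^{x}
This must equal f(x, y) identically; expanded, f = y e^{x} + e^{x}.
Matching coefficients of the independent functions:
  [y e^{x}, e^{x}]:  A = 1
Solving: A = 1.
Check against the point condition:
  u(0, 0) = 1  ⟹  A = 1  ✓
Hence u(x, y) = e^{x}.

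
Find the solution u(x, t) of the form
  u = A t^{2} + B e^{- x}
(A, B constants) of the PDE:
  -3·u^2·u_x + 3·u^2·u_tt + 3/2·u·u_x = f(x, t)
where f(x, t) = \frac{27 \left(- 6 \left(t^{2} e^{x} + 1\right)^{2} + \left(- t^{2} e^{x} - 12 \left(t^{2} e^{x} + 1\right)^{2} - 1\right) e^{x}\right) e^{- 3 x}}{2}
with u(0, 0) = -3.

Substitute the ansatz u = A t^{2} + B e^{- x} into the left-hand side.
Derivatives of the ansatz:
  u_x = - B e^{- x}
  u_tt = 2 A
Term by term:
  -3·u^2·u_x = 3 A^{2} B t^{4} e^{- x} + 6 A B^{2} t^{2} e^{- 2 x} + 3 B^{3} e^{- 3 x}
  3·u^2·u_tt = 6 A^{3} t^{4} + 12 A^{2} B t^{2} e^{- x} + 6 A B^{2} e^{- 2 x}
  3/2·u·u_x = - \frac{3 A B t^{2} e^{- x}}{2} - \frac{3 B^{2} e^{- 2 x}}{2}
So the left-hand side equals
  6 A^{3} t^{4} + 3 A^{2} B t^{4} e^{- x} + 12 A^{2} B t^{2} e^{- x} + 6 A B^{2} t^{2} e^{- 2 x} + 6 A B^{2} e^{- 2 x} - \frac{3 A B t^{2} e^{- x}}{2} + 3 B^{3} e^{- 3 x} - \frac{3 B^{2} e^{- 2 x}}{2}
This must equal f(x, t) identically; expanded, f = - 162 t^{4} - 81 t^{4} e^{- x} - \frac{675 t^{2} e^{- x}}{2} - 162 t^{2} e^{- 2 x} - \frac{351 e^{- 2 x}}{2} - 81 e^{- 3 x}.
Matching coefficients of the independent functions:
  [t^{4}]:  6 A^{3} = -162
  [t^{2} e^{- 2 x}]:  6 A B^{2} = -162
  [t^{2} e^{- x}]:  12 A^{2} B - \frac{3 A B}{2} = - \frac{675}{2}
  [t^{4} e^{- x}]:  3 A^{2} B = -81
  [e^{- 3 x}]:  3 B^{3} = -81
  [e^{- 2 x}]:  6 A B^{2} - \frac{3 B^{2}}{2} = - \frac{351}{2}
Solving: A = -3, B = -3.
Check against the point condition:
  u(0, 0) = -3  ⟹  B = -3  ✓
Hence u(x, t) = - 3 t^{2} - 3 e^{- x}.

Answer: u(x, t) = - 3 t^{2} - 3 e^{- x}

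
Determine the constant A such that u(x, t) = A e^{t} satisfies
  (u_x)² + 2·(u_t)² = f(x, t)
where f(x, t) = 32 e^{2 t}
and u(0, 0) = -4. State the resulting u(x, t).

Substitute the ansatz u = A e^{t} into the left-hand side.
Derivatives of the ansatz:
  u_x = 0
  u_t = A e^{t}
Term by term:
  (u_x)² = 0
  2·(u_t)² = 2 A^{2} e^{2 t}
So the left-hand side equals
  2 A^{2} e^{2 t}
This must equal f(x, t) = 32 e^{2 t} identically.
Matching coefficients of the independent functions:
  [e^{2 t}]:  2 A^{2} = 32
These equations allow (A) = (-4) or (4).
Impose the point condition(s):
  u(0, 0) = -4  ⟹  A = -4
Only A = -4 satisfies everything.
Hence u(x, t) = - 4 e^{t}.

Answer: u(x, t) = - 4 e^{t}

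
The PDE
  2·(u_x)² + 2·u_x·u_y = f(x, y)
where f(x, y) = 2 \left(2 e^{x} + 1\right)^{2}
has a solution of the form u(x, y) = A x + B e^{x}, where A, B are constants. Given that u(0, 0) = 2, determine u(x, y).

Answer: u(x, y) = x + 2 e^{x}

Derivation:
Substitute the ansatz u = A x + B e^{x} into the left-hand side.
Derivatives of the ansatz:
  u_x = A + B e^{x}
  u_y = 0
Term by term:
  2·(u_x)² = 2 A^{2} + 4 A B e^{x} + 2 B^{2} e^{2 x}
  2·u_x·u_y = 0
So the left-hand side equals
  2 A^{2} + 4 A B e^{x} + 2 B^{2} e^{2 x}
This must equal f(x, y) identically; expanded, f = 8 e^{2 x} + 8 e^{x} + 2.
Matching coefficients of the independent functions:
  [constant term]:  2 A^{2} = 2
  [e^{x}]:  4 A B = 8
  [e^{2 x}]:  2 B^{2} = 8
These equations allow (A, B) = (-1, -2) or (1, 2).
Impose the point condition(s):
  u(0, 0) = 2  ⟹  B = 2
Only A = 1, B = 2 satisfies everything.
Hence u(x, y) = x + 2 e^{x}.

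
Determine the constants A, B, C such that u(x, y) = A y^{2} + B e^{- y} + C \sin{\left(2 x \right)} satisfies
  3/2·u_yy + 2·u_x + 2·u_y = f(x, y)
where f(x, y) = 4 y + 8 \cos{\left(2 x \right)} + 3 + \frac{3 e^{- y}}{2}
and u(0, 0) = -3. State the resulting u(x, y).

Substitute the ansatz u = A y^{2} + B e^{- y} + C \sin{\left(2 x \right)} into the left-hand side.
Derivatives of the ansatz:
  u_yy = 2 A + B e^{- y}
  u_x = 2 C \cos{\left(2 x \right)}
  u_y = 2 A y - B e^{- y}
Term by term:
  3/2·u_yy = 3 A + \frac{3 B e^{- y}}{2}
  2·u_x = 4 C \cos{\left(2 x \right)}
  2·u_y = 4 A y - 2 B e^{- y}
So the left-hand side equals
  4 A y + 3 A - \frac{B e^{- y}}{2} + 4 C \cos{\left(2 x \right)}
This must equal f(x, y) = 4 y + 8 \cos{\left(2 x \right)} + 3 + \frac{3 e^{- y}}{2} identically.
Matching coefficients of the independent functions:
  [constant term]:  3 A = 3
  [y]:  4 A = 4
  [e^{- y}]:  - \frac{B}{2} = \frac{3}{2}
  [\cos{\left(2 x \right)}]:  4 C = 8
Solving: A = 1, B = -3, C = 2.
Check against the point condition:
  u(0, 0) = -3  ⟹  B = -3  ✓
Hence u(x, y) = y^{2} + 2 \sin{\left(2 x \right)} - 3 e^{- y}.

Answer: u(x, y) = y^{2} + 2 \sin{\left(2 x \right)} - 3 e^{- y}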